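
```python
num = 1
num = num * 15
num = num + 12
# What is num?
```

Trace (tracking num):
num = 1  # -> num = 1
num = num * 15  # -> num = 15
num = num + 12  # -> num = 27

Answer: 27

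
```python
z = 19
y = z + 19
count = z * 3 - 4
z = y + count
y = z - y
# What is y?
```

Answer: 53

Derivation:
Trace (tracking y):
z = 19  # -> z = 19
y = z + 19  # -> y = 38
count = z * 3 - 4  # -> count = 53
z = y + count  # -> z = 91
y = z - y  # -> y = 53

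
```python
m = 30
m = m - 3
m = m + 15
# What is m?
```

Trace (tracking m):
m = 30  # -> m = 30
m = m - 3  # -> m = 27
m = m + 15  # -> m = 42

Answer: 42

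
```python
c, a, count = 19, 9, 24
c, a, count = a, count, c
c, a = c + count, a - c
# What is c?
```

Answer: 28

Derivation:
Trace (tracking c):
c, a, count = (19, 9, 24)  # -> c = 19, a = 9, count = 24
c, a, count = (a, count, c)  # -> c = 9, a = 24, count = 19
c, a = (c + count, a - c)  # -> c = 28, a = 15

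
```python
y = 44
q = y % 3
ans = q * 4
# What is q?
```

Trace (tracking q):
y = 44  # -> y = 44
q = y % 3  # -> q = 2
ans = q * 4  # -> ans = 8

Answer: 2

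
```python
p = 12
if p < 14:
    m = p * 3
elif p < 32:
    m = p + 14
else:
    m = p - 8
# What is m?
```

Trace (tracking m):
p = 12  # -> p = 12
if p < 14:  # condition is True
    m = p * 3  # -> m = 36

Answer: 36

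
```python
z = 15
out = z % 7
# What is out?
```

Answer: 1

Derivation:
Trace (tracking out):
z = 15  # -> z = 15
out = z % 7  # -> out = 1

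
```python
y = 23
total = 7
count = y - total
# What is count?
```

Trace (tracking count):
y = 23  # -> y = 23
total = 7  # -> total = 7
count = y - total  # -> count = 16

Answer: 16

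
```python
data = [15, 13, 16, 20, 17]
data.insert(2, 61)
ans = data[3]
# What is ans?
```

Trace (tracking ans):
data = [15, 13, 16, 20, 17]  # -> data = [15, 13, 16, 20, 17]
data.insert(2, 61)  # -> data = [15, 13, 61, 16, 20, 17]
ans = data[3]  # -> ans = 16

Answer: 16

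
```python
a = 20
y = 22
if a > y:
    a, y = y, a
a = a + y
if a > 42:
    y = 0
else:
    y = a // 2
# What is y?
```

Trace (tracking y):
a = 20  # -> a = 20
y = 22  # -> y = 22
if a > y:  # condition is False
a = a + y  # -> a = 42
if a > 42:  # condition is False
else:
    y = a // 2  # -> y = 21

Answer: 21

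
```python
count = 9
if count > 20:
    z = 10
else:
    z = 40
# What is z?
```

Answer: 40

Derivation:
Trace (tracking z):
count = 9  # -> count = 9
if count > 20:  # condition is False
else:
    z = 40  # -> z = 40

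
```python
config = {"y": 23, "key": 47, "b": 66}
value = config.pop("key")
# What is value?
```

Trace (tracking value):
config = {'y': 23, 'key': 47, 'b': 66}  # -> config = {'y': 23, 'key': 47, 'b': 66}
value = config.pop('key')  # -> value = 47

Answer: 47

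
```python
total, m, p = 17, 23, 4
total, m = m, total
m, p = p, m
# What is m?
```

Answer: 4

Derivation:
Trace (tracking m):
total, m, p = (17, 23, 4)  # -> total = 17, m = 23, p = 4
total, m = (m, total)  # -> total = 23, m = 17
m, p = (p, m)  # -> m = 4, p = 17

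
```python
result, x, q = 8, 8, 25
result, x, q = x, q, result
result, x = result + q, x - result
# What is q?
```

Answer: 8

Derivation:
Trace (tracking q):
result, x, q = (8, 8, 25)  # -> result = 8, x = 8, q = 25
result, x, q = (x, q, result)  # -> result = 8, x = 25, q = 8
result, x = (result + q, x - result)  # -> result = 16, x = 17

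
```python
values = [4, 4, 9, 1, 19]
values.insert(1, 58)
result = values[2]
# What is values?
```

Trace (tracking values):
values = [4, 4, 9, 1, 19]  # -> values = [4, 4, 9, 1, 19]
values.insert(1, 58)  # -> values = [4, 58, 4, 9, 1, 19]
result = values[2]  # -> result = 4

Answer: [4, 58, 4, 9, 1, 19]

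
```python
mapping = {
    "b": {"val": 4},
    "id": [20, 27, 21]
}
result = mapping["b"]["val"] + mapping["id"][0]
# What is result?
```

Trace (tracking result):
mapping = {'b': {'val': 4}, 'id': [20, 27, 21]}  # -> mapping = {'b': {'val': 4}, 'id': [20, 27, 21]}
result = mapping['b']['val'] + mapping['id'][0]  # -> result = 24

Answer: 24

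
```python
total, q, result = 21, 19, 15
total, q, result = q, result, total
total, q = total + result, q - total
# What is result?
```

Answer: 21

Derivation:
Trace (tracking result):
total, q, result = (21, 19, 15)  # -> total = 21, q = 19, result = 15
total, q, result = (q, result, total)  # -> total = 19, q = 15, result = 21
total, q = (total + result, q - total)  # -> total = 40, q = -4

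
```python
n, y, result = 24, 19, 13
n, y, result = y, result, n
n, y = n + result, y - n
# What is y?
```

Answer: -6

Derivation:
Trace (tracking y):
n, y, result = (24, 19, 13)  # -> n = 24, y = 19, result = 13
n, y, result = (y, result, n)  # -> n = 19, y = 13, result = 24
n, y = (n + result, y - n)  # -> n = 43, y = -6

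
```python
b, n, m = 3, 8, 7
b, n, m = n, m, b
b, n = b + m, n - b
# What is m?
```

Trace (tracking m):
b, n, m = (3, 8, 7)  # -> b = 3, n = 8, m = 7
b, n, m = (n, m, b)  # -> b = 8, n = 7, m = 3
b, n = (b + m, n - b)  # -> b = 11, n = -1

Answer: 3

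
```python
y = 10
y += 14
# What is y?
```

Answer: 24

Derivation:
Trace (tracking y):
y = 10  # -> y = 10
y += 14  # -> y = 24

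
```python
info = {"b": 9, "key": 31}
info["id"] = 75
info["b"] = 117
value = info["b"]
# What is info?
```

Answer: {'b': 117, 'key': 31, 'id': 75}

Derivation:
Trace (tracking info):
info = {'b': 9, 'key': 31}  # -> info = {'b': 9, 'key': 31}
info['id'] = 75  # -> info = {'b': 9, 'key': 31, 'id': 75}
info['b'] = 117  # -> info = {'b': 117, 'key': 31, 'id': 75}
value = info['b']  # -> value = 117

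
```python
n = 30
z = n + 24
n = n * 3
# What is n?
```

Answer: 90

Derivation:
Trace (tracking n):
n = 30  # -> n = 30
z = n + 24  # -> z = 54
n = n * 3  # -> n = 90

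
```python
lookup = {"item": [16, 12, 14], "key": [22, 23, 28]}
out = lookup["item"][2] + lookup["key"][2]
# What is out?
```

Trace (tracking out):
lookup = {'item': [16, 12, 14], 'key': [22, 23, 28]}  # -> lookup = {'item': [16, 12, 14], 'key': [22, 23, 28]}
out = lookup['item'][2] + lookup['key'][2]  # -> out = 42

Answer: 42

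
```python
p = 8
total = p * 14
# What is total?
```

Trace (tracking total):
p = 8  # -> p = 8
total = p * 14  # -> total = 112

Answer: 112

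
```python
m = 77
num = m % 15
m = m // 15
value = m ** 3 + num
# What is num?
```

Trace (tracking num):
m = 77  # -> m = 77
num = m % 15  # -> num = 2
m = m // 15  # -> m = 5
value = m ** 3 + num  # -> value = 127

Answer: 2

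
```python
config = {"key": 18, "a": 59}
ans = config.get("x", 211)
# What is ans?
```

Answer: 211

Derivation:
Trace (tracking ans):
config = {'key': 18, 'a': 59}  # -> config = {'key': 18, 'a': 59}
ans = config.get('x', 211)  # -> ans = 211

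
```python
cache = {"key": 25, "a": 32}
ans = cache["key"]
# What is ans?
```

Answer: 25

Derivation:
Trace (tracking ans):
cache = {'key': 25, 'a': 32}  # -> cache = {'key': 25, 'a': 32}
ans = cache['key']  # -> ans = 25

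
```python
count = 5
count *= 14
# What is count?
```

Trace (tracking count):
count = 5  # -> count = 5
count *= 14  # -> count = 70

Answer: 70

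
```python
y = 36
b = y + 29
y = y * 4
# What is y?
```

Trace (tracking y):
y = 36  # -> y = 36
b = y + 29  # -> b = 65
y = y * 4  # -> y = 144

Answer: 144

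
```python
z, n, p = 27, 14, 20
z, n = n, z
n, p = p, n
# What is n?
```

Trace (tracking n):
z, n, p = (27, 14, 20)  # -> z = 27, n = 14, p = 20
z, n = (n, z)  # -> z = 14, n = 27
n, p = (p, n)  # -> n = 20, p = 27

Answer: 20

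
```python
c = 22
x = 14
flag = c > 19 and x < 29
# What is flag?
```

Answer: True

Derivation:
Trace (tracking flag):
c = 22  # -> c = 22
x = 14  # -> x = 14
flag = c > 19 and x < 29  # -> flag = True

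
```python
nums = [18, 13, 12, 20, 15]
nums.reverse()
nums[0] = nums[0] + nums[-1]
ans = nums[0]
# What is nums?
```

Answer: [33, 20, 12, 13, 18]

Derivation:
Trace (tracking nums):
nums = [18, 13, 12, 20, 15]  # -> nums = [18, 13, 12, 20, 15]
nums.reverse()  # -> nums = [15, 20, 12, 13, 18]
nums[0] = nums[0] + nums[-1]  # -> nums = [33, 20, 12, 13, 18]
ans = nums[0]  # -> ans = 33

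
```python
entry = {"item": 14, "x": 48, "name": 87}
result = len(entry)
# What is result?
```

Answer: 3

Derivation:
Trace (tracking result):
entry = {'item': 14, 'x': 48, 'name': 87}  # -> entry = {'item': 14, 'x': 48, 'name': 87}
result = len(entry)  # -> result = 3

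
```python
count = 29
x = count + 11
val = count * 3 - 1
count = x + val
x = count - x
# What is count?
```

Answer: 126

Derivation:
Trace (tracking count):
count = 29  # -> count = 29
x = count + 11  # -> x = 40
val = count * 3 - 1  # -> val = 86
count = x + val  # -> count = 126
x = count - x  # -> x = 86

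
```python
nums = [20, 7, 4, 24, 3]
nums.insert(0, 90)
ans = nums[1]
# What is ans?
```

Answer: 20

Derivation:
Trace (tracking ans):
nums = [20, 7, 4, 24, 3]  # -> nums = [20, 7, 4, 24, 3]
nums.insert(0, 90)  # -> nums = [90, 20, 7, 4, 24, 3]
ans = nums[1]  # -> ans = 20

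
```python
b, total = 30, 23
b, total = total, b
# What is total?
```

Trace (tracking total):
b, total = (30, 23)  # -> b = 30, total = 23
b, total = (total, b)  # -> b = 23, total = 30

Answer: 30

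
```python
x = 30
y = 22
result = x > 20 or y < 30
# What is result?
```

Answer: True

Derivation:
Trace (tracking result):
x = 30  # -> x = 30
y = 22  # -> y = 22
result = x > 20 or y < 30  # -> result = True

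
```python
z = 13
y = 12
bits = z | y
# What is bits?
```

Trace (tracking bits):
z = 13  # -> z = 13
y = 12  # -> y = 12
bits = z | y  # -> bits = 13

Answer: 13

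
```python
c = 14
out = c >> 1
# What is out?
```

Trace (tracking out):
c = 14  # -> c = 14
out = c >> 1  # -> out = 7

Answer: 7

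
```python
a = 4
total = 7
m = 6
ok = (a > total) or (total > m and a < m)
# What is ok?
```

Answer: True

Derivation:
Trace (tracking ok):
a = 4  # -> a = 4
total = 7  # -> total = 7
m = 6  # -> m = 6
ok = a > total or (total > m and a < m)  # -> ok = True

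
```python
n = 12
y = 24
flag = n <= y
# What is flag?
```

Answer: True

Derivation:
Trace (tracking flag):
n = 12  # -> n = 12
y = 24  # -> y = 24
flag = n <= y  # -> flag = True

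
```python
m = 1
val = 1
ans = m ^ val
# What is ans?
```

Trace (tracking ans):
m = 1  # -> m = 1
val = 1  # -> val = 1
ans = m ^ val  # -> ans = 0

Answer: 0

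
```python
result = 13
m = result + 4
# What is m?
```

Answer: 17

Derivation:
Trace (tracking m):
result = 13  # -> result = 13
m = result + 4  # -> m = 17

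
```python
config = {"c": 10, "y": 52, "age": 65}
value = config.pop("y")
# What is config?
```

Trace (tracking config):
config = {'c': 10, 'y': 52, 'age': 65}  # -> config = {'c': 10, 'y': 52, 'age': 65}
value = config.pop('y')  # -> value = 52

Answer: {'c': 10, 'age': 65}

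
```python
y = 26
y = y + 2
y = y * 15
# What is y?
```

Trace (tracking y):
y = 26  # -> y = 26
y = y + 2  # -> y = 28
y = y * 15  # -> y = 420

Answer: 420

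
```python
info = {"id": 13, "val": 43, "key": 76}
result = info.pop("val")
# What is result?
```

Trace (tracking result):
info = {'id': 13, 'val': 43, 'key': 76}  # -> info = {'id': 13, 'val': 43, 'key': 76}
result = info.pop('val')  # -> result = 43

Answer: 43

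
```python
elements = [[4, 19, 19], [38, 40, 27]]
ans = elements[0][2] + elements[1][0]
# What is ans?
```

Answer: 57

Derivation:
Trace (tracking ans):
elements = [[4, 19, 19], [38, 40, 27]]  # -> elements = [[4, 19, 19], [38, 40, 27]]
ans = elements[0][2] + elements[1][0]  # -> ans = 57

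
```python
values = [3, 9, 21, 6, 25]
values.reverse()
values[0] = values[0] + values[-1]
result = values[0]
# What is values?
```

Trace (tracking values):
values = [3, 9, 21, 6, 25]  # -> values = [3, 9, 21, 6, 25]
values.reverse()  # -> values = [25, 6, 21, 9, 3]
values[0] = values[0] + values[-1]  # -> values = [28, 6, 21, 9, 3]
result = values[0]  # -> result = 28

Answer: [28, 6, 21, 9, 3]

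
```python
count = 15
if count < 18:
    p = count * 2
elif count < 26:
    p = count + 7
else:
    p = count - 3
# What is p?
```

Trace (tracking p):
count = 15  # -> count = 15
if count < 18:  # condition is True
    p = count * 2  # -> p = 30

Answer: 30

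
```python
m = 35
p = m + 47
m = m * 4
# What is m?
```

Answer: 140

Derivation:
Trace (tracking m):
m = 35  # -> m = 35
p = m + 47  # -> p = 82
m = m * 4  # -> m = 140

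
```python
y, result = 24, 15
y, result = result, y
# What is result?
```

Trace (tracking result):
y, result = (24, 15)  # -> y = 24, result = 15
y, result = (result, y)  # -> y = 15, result = 24

Answer: 24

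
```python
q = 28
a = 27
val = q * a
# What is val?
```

Trace (tracking val):
q = 28  # -> q = 28
a = 27  # -> a = 27
val = q * a  # -> val = 756

Answer: 756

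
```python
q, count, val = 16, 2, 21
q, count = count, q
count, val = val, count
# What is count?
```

Answer: 21

Derivation:
Trace (tracking count):
q, count, val = (16, 2, 21)  # -> q = 16, count = 2, val = 21
q, count = (count, q)  # -> q = 2, count = 16
count, val = (val, count)  # -> count = 21, val = 16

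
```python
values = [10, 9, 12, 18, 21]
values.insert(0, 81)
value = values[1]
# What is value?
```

Answer: 10

Derivation:
Trace (tracking value):
values = [10, 9, 12, 18, 21]  # -> values = [10, 9, 12, 18, 21]
values.insert(0, 81)  # -> values = [81, 10, 9, 12, 18, 21]
value = values[1]  # -> value = 10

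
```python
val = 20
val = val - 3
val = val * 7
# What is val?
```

Answer: 119

Derivation:
Trace (tracking val):
val = 20  # -> val = 20
val = val - 3  # -> val = 17
val = val * 7  # -> val = 119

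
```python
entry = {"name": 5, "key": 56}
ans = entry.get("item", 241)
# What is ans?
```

Trace (tracking ans):
entry = {'name': 5, 'key': 56}  # -> entry = {'name': 5, 'key': 56}
ans = entry.get('item', 241)  # -> ans = 241

Answer: 241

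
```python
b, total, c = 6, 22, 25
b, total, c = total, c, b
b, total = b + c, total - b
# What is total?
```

Answer: 3

Derivation:
Trace (tracking total):
b, total, c = (6, 22, 25)  # -> b = 6, total = 22, c = 25
b, total, c = (total, c, b)  # -> b = 22, total = 25, c = 6
b, total = (b + c, total - b)  # -> b = 28, total = 3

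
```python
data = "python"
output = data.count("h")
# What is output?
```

Answer: 1

Derivation:
Trace (tracking output):
data = 'python'  # -> data = 'python'
output = data.count('h')  # -> output = 1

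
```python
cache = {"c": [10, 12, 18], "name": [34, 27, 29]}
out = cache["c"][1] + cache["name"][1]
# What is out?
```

Trace (tracking out):
cache = {'c': [10, 12, 18], 'name': [34, 27, 29]}  # -> cache = {'c': [10, 12, 18], 'name': [34, 27, 29]}
out = cache['c'][1] + cache['name'][1]  # -> out = 39

Answer: 39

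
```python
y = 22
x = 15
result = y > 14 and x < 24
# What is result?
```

Trace (tracking result):
y = 22  # -> y = 22
x = 15  # -> x = 15
result = y > 14 and x < 24  # -> result = True

Answer: True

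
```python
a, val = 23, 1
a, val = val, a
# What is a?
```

Answer: 1

Derivation:
Trace (tracking a):
a, val = (23, 1)  # -> a = 23, val = 1
a, val = (val, a)  # -> a = 1, val = 23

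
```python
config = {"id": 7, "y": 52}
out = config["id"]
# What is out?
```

Answer: 7

Derivation:
Trace (tracking out):
config = {'id': 7, 'y': 52}  # -> config = {'id': 7, 'y': 52}
out = config['id']  # -> out = 7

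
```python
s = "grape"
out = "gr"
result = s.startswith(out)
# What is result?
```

Answer: True

Derivation:
Trace (tracking result):
s = 'grape'  # -> s = 'grape'
out = 'gr'  # -> out = 'gr'
result = s.startswith(out)  # -> result = True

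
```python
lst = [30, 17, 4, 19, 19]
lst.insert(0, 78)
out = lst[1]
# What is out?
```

Trace (tracking out):
lst = [30, 17, 4, 19, 19]  # -> lst = [30, 17, 4, 19, 19]
lst.insert(0, 78)  # -> lst = [78, 30, 17, 4, 19, 19]
out = lst[1]  # -> out = 30

Answer: 30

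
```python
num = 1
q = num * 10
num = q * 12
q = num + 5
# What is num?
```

Answer: 120

Derivation:
Trace (tracking num):
num = 1  # -> num = 1
q = num * 10  # -> q = 10
num = q * 12  # -> num = 120
q = num + 5  # -> q = 125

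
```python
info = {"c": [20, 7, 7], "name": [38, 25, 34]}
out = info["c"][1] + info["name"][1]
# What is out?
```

Trace (tracking out):
info = {'c': [20, 7, 7], 'name': [38, 25, 34]}  # -> info = {'c': [20, 7, 7], 'name': [38, 25, 34]}
out = info['c'][1] + info['name'][1]  # -> out = 32

Answer: 32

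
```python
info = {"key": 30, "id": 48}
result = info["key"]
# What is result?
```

Trace (tracking result):
info = {'key': 30, 'id': 48}  # -> info = {'key': 30, 'id': 48}
result = info['key']  # -> result = 30

Answer: 30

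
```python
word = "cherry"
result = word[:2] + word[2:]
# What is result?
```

Trace (tracking result):
word = 'cherry'  # -> word = 'cherry'
result = word[:2] + word[2:]  # -> result = 'cherry'

Answer: 'cherry'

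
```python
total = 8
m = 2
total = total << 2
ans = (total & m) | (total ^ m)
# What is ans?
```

Answer: 34

Derivation:
Trace (tracking ans):
total = 8  # -> total = 8
m = 2  # -> m = 2
total = total << 2  # -> total = 32
ans = total & m | total ^ m  # -> ans = 34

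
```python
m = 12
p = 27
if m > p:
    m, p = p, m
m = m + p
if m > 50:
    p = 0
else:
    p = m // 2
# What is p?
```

Answer: 19

Derivation:
Trace (tracking p):
m = 12  # -> m = 12
p = 27  # -> p = 27
if m > p:  # condition is False
m = m + p  # -> m = 39
if m > 50:  # condition is False
else:
    p = m // 2  # -> p = 19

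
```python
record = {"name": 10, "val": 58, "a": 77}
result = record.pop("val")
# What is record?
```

Trace (tracking record):
record = {'name': 10, 'val': 58, 'a': 77}  # -> record = {'name': 10, 'val': 58, 'a': 77}
result = record.pop('val')  # -> result = 58

Answer: {'name': 10, 'a': 77}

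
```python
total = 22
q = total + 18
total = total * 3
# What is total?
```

Answer: 66

Derivation:
Trace (tracking total):
total = 22  # -> total = 22
q = total + 18  # -> q = 40
total = total * 3  # -> total = 66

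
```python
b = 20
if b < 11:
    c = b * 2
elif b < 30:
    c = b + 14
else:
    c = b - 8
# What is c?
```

Answer: 34

Derivation:
Trace (tracking c):
b = 20  # -> b = 20
if b < 11:  # condition is False
elif b < 30:  # condition is True
    c = b + 14  # -> c = 34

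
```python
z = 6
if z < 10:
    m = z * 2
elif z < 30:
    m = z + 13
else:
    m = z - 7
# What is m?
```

Answer: 12

Derivation:
Trace (tracking m):
z = 6  # -> z = 6
if z < 10:  # condition is True
    m = z * 2  # -> m = 12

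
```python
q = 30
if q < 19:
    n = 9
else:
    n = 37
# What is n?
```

Answer: 37

Derivation:
Trace (tracking n):
q = 30  # -> q = 30
if q < 19:  # condition is False
else:
    n = 37  # -> n = 37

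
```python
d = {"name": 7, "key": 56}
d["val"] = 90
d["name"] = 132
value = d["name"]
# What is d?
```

Trace (tracking d):
d = {'name': 7, 'key': 56}  # -> d = {'name': 7, 'key': 56}
d['val'] = 90  # -> d = {'name': 7, 'key': 56, 'val': 90}
d['name'] = 132  # -> d = {'name': 132, 'key': 56, 'val': 90}
value = d['name']  # -> value = 132

Answer: {'name': 132, 'key': 56, 'val': 90}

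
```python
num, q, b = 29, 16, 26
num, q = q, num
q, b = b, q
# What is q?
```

Answer: 26

Derivation:
Trace (tracking q):
num, q, b = (29, 16, 26)  # -> num = 29, q = 16, b = 26
num, q = (q, num)  # -> num = 16, q = 29
q, b = (b, q)  # -> q = 26, b = 29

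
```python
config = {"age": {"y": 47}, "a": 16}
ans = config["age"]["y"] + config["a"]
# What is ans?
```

Answer: 63

Derivation:
Trace (tracking ans):
config = {'age': {'y': 47}, 'a': 16}  # -> config = {'age': {'y': 47}, 'a': 16}
ans = config['age']['y'] + config['a']  # -> ans = 63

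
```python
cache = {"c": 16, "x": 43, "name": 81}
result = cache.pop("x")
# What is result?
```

Answer: 43

Derivation:
Trace (tracking result):
cache = {'c': 16, 'x': 43, 'name': 81}  # -> cache = {'c': 16, 'x': 43, 'name': 81}
result = cache.pop('x')  # -> result = 43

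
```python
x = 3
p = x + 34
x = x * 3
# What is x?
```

Trace (tracking x):
x = 3  # -> x = 3
p = x + 34  # -> p = 37
x = x * 3  # -> x = 9

Answer: 9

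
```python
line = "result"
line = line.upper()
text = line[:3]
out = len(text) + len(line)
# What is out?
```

Answer: 9

Derivation:
Trace (tracking out):
line = 'result'  # -> line = 'result'
line = line.upper()  # -> line = 'RESULT'
text = line[:3]  # -> text = 'RES'
out = len(text) + len(line)  # -> out = 9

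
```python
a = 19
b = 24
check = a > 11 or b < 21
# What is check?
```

Answer: True

Derivation:
Trace (tracking check):
a = 19  # -> a = 19
b = 24  # -> b = 24
check = a > 11 or b < 21  # -> check = True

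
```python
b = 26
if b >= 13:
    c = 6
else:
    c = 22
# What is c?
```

Trace (tracking c):
b = 26  # -> b = 26
if b >= 13:  # condition is True
    c = 6  # -> c = 6

Answer: 6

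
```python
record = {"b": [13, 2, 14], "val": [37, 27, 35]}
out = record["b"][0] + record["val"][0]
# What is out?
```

Trace (tracking out):
record = {'b': [13, 2, 14], 'val': [37, 27, 35]}  # -> record = {'b': [13, 2, 14], 'val': [37, 27, 35]}
out = record['b'][0] + record['val'][0]  # -> out = 50

Answer: 50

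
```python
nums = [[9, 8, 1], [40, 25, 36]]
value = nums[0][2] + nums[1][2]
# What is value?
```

Answer: 37

Derivation:
Trace (tracking value):
nums = [[9, 8, 1], [40, 25, 36]]  # -> nums = [[9, 8, 1], [40, 25, 36]]
value = nums[0][2] + nums[1][2]  # -> value = 37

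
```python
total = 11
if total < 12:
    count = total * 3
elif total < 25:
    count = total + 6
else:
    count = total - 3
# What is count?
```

Answer: 33

Derivation:
Trace (tracking count):
total = 11  # -> total = 11
if total < 12:  # condition is True
    count = total * 3  # -> count = 33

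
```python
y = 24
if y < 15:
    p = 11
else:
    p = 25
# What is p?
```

Answer: 25

Derivation:
Trace (tracking p):
y = 24  # -> y = 24
if y < 15:  # condition is False
else:
    p = 25  # -> p = 25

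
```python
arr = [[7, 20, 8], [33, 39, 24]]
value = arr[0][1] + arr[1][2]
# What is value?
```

Answer: 44

Derivation:
Trace (tracking value):
arr = [[7, 20, 8], [33, 39, 24]]  # -> arr = [[7, 20, 8], [33, 39, 24]]
value = arr[0][1] + arr[1][2]  # -> value = 44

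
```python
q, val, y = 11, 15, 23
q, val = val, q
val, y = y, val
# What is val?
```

Trace (tracking val):
q, val, y = (11, 15, 23)  # -> q = 11, val = 15, y = 23
q, val = (val, q)  # -> q = 15, val = 11
val, y = (y, val)  # -> val = 23, y = 11

Answer: 23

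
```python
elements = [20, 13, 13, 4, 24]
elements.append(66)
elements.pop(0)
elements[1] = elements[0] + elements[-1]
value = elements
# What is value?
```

Trace (tracking value):
elements = [20, 13, 13, 4, 24]  # -> elements = [20, 13, 13, 4, 24]
elements.append(66)  # -> elements = [20, 13, 13, 4, 24, 66]
elements.pop(0)  # -> elements = [13, 13, 4, 24, 66]
elements[1] = elements[0] + elements[-1]  # -> elements = [13, 79, 4, 24, 66]
value = elements  # -> value = [13, 79, 4, 24, 66]

Answer: [13, 79, 4, 24, 66]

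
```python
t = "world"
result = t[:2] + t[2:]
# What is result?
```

Answer: 'world'

Derivation:
Trace (tracking result):
t = 'world'  # -> t = 'world'
result = t[:2] + t[2:]  # -> result = 'world'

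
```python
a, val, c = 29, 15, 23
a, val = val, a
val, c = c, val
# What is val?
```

Trace (tracking val):
a, val, c = (29, 15, 23)  # -> a = 29, val = 15, c = 23
a, val = (val, a)  # -> a = 15, val = 29
val, c = (c, val)  # -> val = 23, c = 29

Answer: 23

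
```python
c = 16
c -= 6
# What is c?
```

Trace (tracking c):
c = 16  # -> c = 16
c -= 6  # -> c = 10

Answer: 10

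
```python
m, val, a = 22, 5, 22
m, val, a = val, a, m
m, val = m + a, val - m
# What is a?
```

Trace (tracking a):
m, val, a = (22, 5, 22)  # -> m = 22, val = 5, a = 22
m, val, a = (val, a, m)  # -> m = 5, val = 22, a = 22
m, val = (m + a, val - m)  # -> m = 27, val = 17

Answer: 22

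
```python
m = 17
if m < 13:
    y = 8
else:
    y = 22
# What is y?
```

Answer: 22

Derivation:
Trace (tracking y):
m = 17  # -> m = 17
if m < 13:  # condition is False
else:
    y = 22  # -> y = 22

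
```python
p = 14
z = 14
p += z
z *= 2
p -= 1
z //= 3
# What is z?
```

Trace (tracking z):
p = 14  # -> p = 14
z = 14  # -> z = 14
p += z  # -> p = 28
z *= 2  # -> z = 28
p -= 1  # -> p = 27
z //= 3  # -> z = 9

Answer: 9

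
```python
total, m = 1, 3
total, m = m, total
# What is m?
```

Trace (tracking m):
total, m = (1, 3)  # -> total = 1, m = 3
total, m = (m, total)  # -> total = 3, m = 1

Answer: 1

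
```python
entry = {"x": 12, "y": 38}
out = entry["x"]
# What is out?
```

Answer: 12

Derivation:
Trace (tracking out):
entry = {'x': 12, 'y': 38}  # -> entry = {'x': 12, 'y': 38}
out = entry['x']  # -> out = 12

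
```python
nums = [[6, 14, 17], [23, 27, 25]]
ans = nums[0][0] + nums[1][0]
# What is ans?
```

Answer: 29

Derivation:
Trace (tracking ans):
nums = [[6, 14, 17], [23, 27, 25]]  # -> nums = [[6, 14, 17], [23, 27, 25]]
ans = nums[0][0] + nums[1][0]  # -> ans = 29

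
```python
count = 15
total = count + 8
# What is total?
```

Answer: 23

Derivation:
Trace (tracking total):
count = 15  # -> count = 15
total = count + 8  # -> total = 23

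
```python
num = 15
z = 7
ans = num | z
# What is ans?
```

Trace (tracking ans):
num = 15  # -> num = 15
z = 7  # -> z = 7
ans = num | z  # -> ans = 15

Answer: 15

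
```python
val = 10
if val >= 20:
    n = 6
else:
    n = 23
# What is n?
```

Trace (tracking n):
val = 10  # -> val = 10
if val >= 20:  # condition is False
else:
    n = 23  # -> n = 23

Answer: 23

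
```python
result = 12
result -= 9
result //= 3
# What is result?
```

Answer: 1

Derivation:
Trace (tracking result):
result = 12  # -> result = 12
result -= 9  # -> result = 3
result //= 3  # -> result = 1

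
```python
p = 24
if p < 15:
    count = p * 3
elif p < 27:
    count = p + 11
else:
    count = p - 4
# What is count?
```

Answer: 35

Derivation:
Trace (tracking count):
p = 24  # -> p = 24
if p < 15:  # condition is False
elif p < 27:  # condition is True
    count = p + 11  # -> count = 35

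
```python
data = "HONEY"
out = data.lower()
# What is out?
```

Answer: 'honey'

Derivation:
Trace (tracking out):
data = 'HONEY'  # -> data = 'HONEY'
out = data.lower()  # -> out = 'honey'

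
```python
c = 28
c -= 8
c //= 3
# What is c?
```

Answer: 6

Derivation:
Trace (tracking c):
c = 28  # -> c = 28
c -= 8  # -> c = 20
c //= 3  # -> c = 6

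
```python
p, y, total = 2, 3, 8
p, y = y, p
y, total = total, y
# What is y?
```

Trace (tracking y):
p, y, total = (2, 3, 8)  # -> p = 2, y = 3, total = 8
p, y = (y, p)  # -> p = 3, y = 2
y, total = (total, y)  # -> y = 8, total = 2

Answer: 8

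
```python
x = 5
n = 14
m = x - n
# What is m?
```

Answer: -9

Derivation:
Trace (tracking m):
x = 5  # -> x = 5
n = 14  # -> n = 14
m = x - n  # -> m = -9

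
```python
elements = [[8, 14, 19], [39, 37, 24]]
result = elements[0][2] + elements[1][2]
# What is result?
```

Answer: 43

Derivation:
Trace (tracking result):
elements = [[8, 14, 19], [39, 37, 24]]  # -> elements = [[8, 14, 19], [39, 37, 24]]
result = elements[0][2] + elements[1][2]  # -> result = 43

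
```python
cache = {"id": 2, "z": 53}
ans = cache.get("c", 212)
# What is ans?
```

Answer: 212

Derivation:
Trace (tracking ans):
cache = {'id': 2, 'z': 53}  # -> cache = {'id': 2, 'z': 53}
ans = cache.get('c', 212)  # -> ans = 212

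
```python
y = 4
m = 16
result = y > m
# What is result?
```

Trace (tracking result):
y = 4  # -> y = 4
m = 16  # -> m = 16
result = y > m  # -> result = False

Answer: False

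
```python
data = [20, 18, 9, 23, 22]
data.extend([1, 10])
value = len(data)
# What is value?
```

Trace (tracking value):
data = [20, 18, 9, 23, 22]  # -> data = [20, 18, 9, 23, 22]
data.extend([1, 10])  # -> data = [20, 18, 9, 23, 22, 1, 10]
value = len(data)  # -> value = 7

Answer: 7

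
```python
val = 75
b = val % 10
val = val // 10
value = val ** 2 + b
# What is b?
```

Trace (tracking b):
val = 75  # -> val = 75
b = val % 10  # -> b = 5
val = val // 10  # -> val = 7
value = val ** 2 + b  # -> value = 54

Answer: 5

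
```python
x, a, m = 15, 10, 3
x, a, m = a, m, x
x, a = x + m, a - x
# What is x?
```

Answer: 25

Derivation:
Trace (tracking x):
x, a, m = (15, 10, 3)  # -> x = 15, a = 10, m = 3
x, a, m = (a, m, x)  # -> x = 10, a = 3, m = 15
x, a = (x + m, a - x)  # -> x = 25, a = -7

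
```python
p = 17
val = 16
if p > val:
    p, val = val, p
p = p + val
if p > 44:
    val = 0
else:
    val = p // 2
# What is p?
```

Answer: 33

Derivation:
Trace (tracking p):
p = 17  # -> p = 17
val = 16  # -> val = 16
if p > val:  # condition is True
    p, val = (val, p)  # -> p = 16, val = 17
p = p + val  # -> p = 33
if p > 44:  # condition is False
else:
    val = p // 2  # -> val = 16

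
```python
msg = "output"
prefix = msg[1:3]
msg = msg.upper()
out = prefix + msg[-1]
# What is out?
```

Answer: 'utT'

Derivation:
Trace (tracking out):
msg = 'output'  # -> msg = 'output'
prefix = msg[1:3]  # -> prefix = 'ut'
msg = msg.upper()  # -> msg = 'OUTPUT'
out = prefix + msg[-1]  # -> out = 'utT'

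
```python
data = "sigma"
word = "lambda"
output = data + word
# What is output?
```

Trace (tracking output):
data = 'sigma'  # -> data = 'sigma'
word = 'lambda'  # -> word = 'lambda'
output = data + word  # -> output = 'sigmalambda'

Answer: 'sigmalambda'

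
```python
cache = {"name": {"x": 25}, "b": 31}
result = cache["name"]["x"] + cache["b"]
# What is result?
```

Trace (tracking result):
cache = {'name': {'x': 25}, 'b': 31}  # -> cache = {'name': {'x': 25}, 'b': 31}
result = cache['name']['x'] + cache['b']  # -> result = 56

Answer: 56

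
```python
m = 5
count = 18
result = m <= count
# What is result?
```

Trace (tracking result):
m = 5  # -> m = 5
count = 18  # -> count = 18
result = m <= count  # -> result = True

Answer: True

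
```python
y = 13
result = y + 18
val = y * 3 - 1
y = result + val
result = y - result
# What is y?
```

Answer: 69

Derivation:
Trace (tracking y):
y = 13  # -> y = 13
result = y + 18  # -> result = 31
val = y * 3 - 1  # -> val = 38
y = result + val  # -> y = 69
result = y - result  # -> result = 38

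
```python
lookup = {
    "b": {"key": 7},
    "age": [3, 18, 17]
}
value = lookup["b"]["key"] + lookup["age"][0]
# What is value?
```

Answer: 10

Derivation:
Trace (tracking value):
lookup = {'b': {'key': 7}, 'age': [3, 18, 17]}  # -> lookup = {'b': {'key': 7}, 'age': [3, 18, 17]}
value = lookup['b']['key'] + lookup['age'][0]  # -> value = 10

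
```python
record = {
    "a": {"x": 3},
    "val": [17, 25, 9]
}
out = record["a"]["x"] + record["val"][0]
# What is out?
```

Answer: 20

Derivation:
Trace (tracking out):
record = {'a': {'x': 3}, 'val': [17, 25, 9]}  # -> record = {'a': {'x': 3}, 'val': [17, 25, 9]}
out = record['a']['x'] + record['val'][0]  # -> out = 20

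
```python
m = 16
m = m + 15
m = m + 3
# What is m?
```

Trace (tracking m):
m = 16  # -> m = 16
m = m + 15  # -> m = 31
m = m + 3  # -> m = 34

Answer: 34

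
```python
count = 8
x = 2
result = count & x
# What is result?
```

Trace (tracking result):
count = 8  # -> count = 8
x = 2  # -> x = 2
result = count & x  # -> result = 0

Answer: 0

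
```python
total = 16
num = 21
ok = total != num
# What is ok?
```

Answer: True

Derivation:
Trace (tracking ok):
total = 16  # -> total = 16
num = 21  # -> num = 21
ok = total != num  # -> ok = True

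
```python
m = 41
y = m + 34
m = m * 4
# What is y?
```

Answer: 75

Derivation:
Trace (tracking y):
m = 41  # -> m = 41
y = m + 34  # -> y = 75
m = m * 4  # -> m = 164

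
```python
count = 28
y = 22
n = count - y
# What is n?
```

Answer: 6

Derivation:
Trace (tracking n):
count = 28  # -> count = 28
y = 22  # -> y = 22
n = count - y  # -> n = 6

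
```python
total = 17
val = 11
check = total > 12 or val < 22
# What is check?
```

Trace (tracking check):
total = 17  # -> total = 17
val = 11  # -> val = 11
check = total > 12 or val < 22  # -> check = True

Answer: True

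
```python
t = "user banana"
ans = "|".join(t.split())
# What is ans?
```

Trace (tracking ans):
t = 'user banana'  # -> t = 'user banana'
ans = '|'.join(t.split())  # -> ans = 'user|banana'

Answer: 'user|banana'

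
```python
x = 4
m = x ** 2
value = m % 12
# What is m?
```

Trace (tracking m):
x = 4  # -> x = 4
m = x ** 2  # -> m = 16
value = m % 12  # -> value = 4

Answer: 16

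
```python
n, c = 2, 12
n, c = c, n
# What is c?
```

Answer: 2

Derivation:
Trace (tracking c):
n, c = (2, 12)  # -> n = 2, c = 12
n, c = (c, n)  # -> n = 12, c = 2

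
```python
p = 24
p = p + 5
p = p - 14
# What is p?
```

Trace (tracking p):
p = 24  # -> p = 24
p = p + 5  # -> p = 29
p = p - 14  # -> p = 15

Answer: 15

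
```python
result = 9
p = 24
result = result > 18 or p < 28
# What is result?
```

Trace (tracking result):
result = 9  # -> result = 9
p = 24  # -> p = 24
result = result > 18 or p < 28  # -> result = True

Answer: True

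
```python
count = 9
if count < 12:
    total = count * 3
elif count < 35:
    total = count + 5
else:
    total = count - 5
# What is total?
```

Answer: 27

Derivation:
Trace (tracking total):
count = 9  # -> count = 9
if count < 12:  # condition is True
    total = count * 3  # -> total = 27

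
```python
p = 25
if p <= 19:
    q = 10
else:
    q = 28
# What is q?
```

Answer: 28

Derivation:
Trace (tracking q):
p = 25  # -> p = 25
if p <= 19:  # condition is False
else:
    q = 28  # -> q = 28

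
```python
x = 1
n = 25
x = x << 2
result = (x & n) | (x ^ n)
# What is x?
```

Answer: 4

Derivation:
Trace (tracking x):
x = 1  # -> x = 1
n = 25  # -> n = 25
x = x << 2  # -> x = 4
result = x & n | x ^ n  # -> result = 29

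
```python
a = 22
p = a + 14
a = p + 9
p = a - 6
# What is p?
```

Answer: 39

Derivation:
Trace (tracking p):
a = 22  # -> a = 22
p = a + 14  # -> p = 36
a = p + 9  # -> a = 45
p = a - 6  # -> p = 39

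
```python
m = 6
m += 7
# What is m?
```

Trace (tracking m):
m = 6  # -> m = 6
m += 7  # -> m = 13

Answer: 13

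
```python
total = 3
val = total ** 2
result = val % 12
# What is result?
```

Trace (tracking result):
total = 3  # -> total = 3
val = total ** 2  # -> val = 9
result = val % 12  # -> result = 9

Answer: 9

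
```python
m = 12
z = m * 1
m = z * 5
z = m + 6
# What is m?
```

Trace (tracking m):
m = 12  # -> m = 12
z = m * 1  # -> z = 12
m = z * 5  # -> m = 60
z = m + 6  # -> z = 66

Answer: 60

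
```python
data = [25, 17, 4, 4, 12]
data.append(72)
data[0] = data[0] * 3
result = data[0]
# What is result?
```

Trace (tracking result):
data = [25, 17, 4, 4, 12]  # -> data = [25, 17, 4, 4, 12]
data.append(72)  # -> data = [25, 17, 4, 4, 12, 72]
data[0] = data[0] * 3  # -> data = [75, 17, 4, 4, 12, 72]
result = data[0]  # -> result = 75

Answer: 75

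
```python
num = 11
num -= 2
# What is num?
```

Answer: 9

Derivation:
Trace (tracking num):
num = 11  # -> num = 11
num -= 2  # -> num = 9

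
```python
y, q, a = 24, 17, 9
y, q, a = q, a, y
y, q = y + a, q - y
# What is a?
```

Answer: 24

Derivation:
Trace (tracking a):
y, q, a = (24, 17, 9)  # -> y = 24, q = 17, a = 9
y, q, a = (q, a, y)  # -> y = 17, q = 9, a = 24
y, q = (y + a, q - y)  # -> y = 41, q = -8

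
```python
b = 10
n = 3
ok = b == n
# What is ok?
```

Trace (tracking ok):
b = 10  # -> b = 10
n = 3  # -> n = 3
ok = b == n  # -> ok = False

Answer: False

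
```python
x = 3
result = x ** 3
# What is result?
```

Answer: 27

Derivation:
Trace (tracking result):
x = 3  # -> x = 3
result = x ** 3  # -> result = 27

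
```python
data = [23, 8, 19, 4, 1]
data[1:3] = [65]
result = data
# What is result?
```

Answer: [23, 65, 4, 1]

Derivation:
Trace (tracking result):
data = [23, 8, 19, 4, 1]  # -> data = [23, 8, 19, 4, 1]
data[1:3] = [65]  # -> data = [23, 65, 4, 1]
result = data  # -> result = [23, 65, 4, 1]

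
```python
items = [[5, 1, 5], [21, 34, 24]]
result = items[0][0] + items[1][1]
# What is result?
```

Trace (tracking result):
items = [[5, 1, 5], [21, 34, 24]]  # -> items = [[5, 1, 5], [21, 34, 24]]
result = items[0][0] + items[1][1]  # -> result = 39

Answer: 39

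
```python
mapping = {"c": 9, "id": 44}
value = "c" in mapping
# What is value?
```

Answer: True

Derivation:
Trace (tracking value):
mapping = {'c': 9, 'id': 44}  # -> mapping = {'c': 9, 'id': 44}
value = 'c' in mapping  # -> value = True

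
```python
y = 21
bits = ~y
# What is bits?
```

Answer: -22

Derivation:
Trace (tracking bits):
y = 21  # -> y = 21
bits = ~y  # -> bits = -22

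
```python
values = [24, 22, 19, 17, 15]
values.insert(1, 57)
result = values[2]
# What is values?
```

Trace (tracking values):
values = [24, 22, 19, 17, 15]  # -> values = [24, 22, 19, 17, 15]
values.insert(1, 57)  # -> values = [24, 57, 22, 19, 17, 15]
result = values[2]  # -> result = 22

Answer: [24, 57, 22, 19, 17, 15]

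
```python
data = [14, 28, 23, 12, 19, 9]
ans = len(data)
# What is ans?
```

Trace (tracking ans):
data = [14, 28, 23, 12, 19, 9]  # -> data = [14, 28, 23, 12, 19, 9]
ans = len(data)  # -> ans = 6

Answer: 6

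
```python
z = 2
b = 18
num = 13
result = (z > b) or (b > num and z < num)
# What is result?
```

Answer: True

Derivation:
Trace (tracking result):
z = 2  # -> z = 2
b = 18  # -> b = 18
num = 13  # -> num = 13
result = z > b or (b > num and z < num)  # -> result = True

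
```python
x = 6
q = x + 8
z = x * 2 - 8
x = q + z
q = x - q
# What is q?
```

Trace (tracking q):
x = 6  # -> x = 6
q = x + 8  # -> q = 14
z = x * 2 - 8  # -> z = 4
x = q + z  # -> x = 18
q = x - q  # -> q = 4

Answer: 4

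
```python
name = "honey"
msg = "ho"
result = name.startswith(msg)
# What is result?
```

Answer: True

Derivation:
Trace (tracking result):
name = 'honey'  # -> name = 'honey'
msg = 'ho'  # -> msg = 'ho'
result = name.startswith(msg)  # -> result = True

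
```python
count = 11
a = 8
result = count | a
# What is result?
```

Answer: 11

Derivation:
Trace (tracking result):
count = 11  # -> count = 11
a = 8  # -> a = 8
result = count | a  # -> result = 11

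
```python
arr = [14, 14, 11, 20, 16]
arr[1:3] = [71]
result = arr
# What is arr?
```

Answer: [14, 71, 20, 16]

Derivation:
Trace (tracking arr):
arr = [14, 14, 11, 20, 16]  # -> arr = [14, 14, 11, 20, 16]
arr[1:3] = [71]  # -> arr = [14, 71, 20, 16]
result = arr  # -> result = [14, 71, 20, 16]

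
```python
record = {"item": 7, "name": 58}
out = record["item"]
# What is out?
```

Answer: 7

Derivation:
Trace (tracking out):
record = {'item': 7, 'name': 58}  # -> record = {'item': 7, 'name': 58}
out = record['item']  # -> out = 7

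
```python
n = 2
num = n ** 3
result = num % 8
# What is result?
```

Answer: 0

Derivation:
Trace (tracking result):
n = 2  # -> n = 2
num = n ** 3  # -> num = 8
result = num % 8  # -> result = 0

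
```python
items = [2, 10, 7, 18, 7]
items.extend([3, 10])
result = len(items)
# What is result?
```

Answer: 7

Derivation:
Trace (tracking result):
items = [2, 10, 7, 18, 7]  # -> items = [2, 10, 7, 18, 7]
items.extend([3, 10])  # -> items = [2, 10, 7, 18, 7, 3, 10]
result = len(items)  # -> result = 7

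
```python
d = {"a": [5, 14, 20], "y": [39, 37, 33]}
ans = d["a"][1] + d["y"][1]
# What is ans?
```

Trace (tracking ans):
d = {'a': [5, 14, 20], 'y': [39, 37, 33]}  # -> d = {'a': [5, 14, 20], 'y': [39, 37, 33]}
ans = d['a'][1] + d['y'][1]  # -> ans = 51

Answer: 51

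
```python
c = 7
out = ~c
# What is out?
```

Answer: -8

Derivation:
Trace (tracking out):
c = 7  # -> c = 7
out = ~c  # -> out = -8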